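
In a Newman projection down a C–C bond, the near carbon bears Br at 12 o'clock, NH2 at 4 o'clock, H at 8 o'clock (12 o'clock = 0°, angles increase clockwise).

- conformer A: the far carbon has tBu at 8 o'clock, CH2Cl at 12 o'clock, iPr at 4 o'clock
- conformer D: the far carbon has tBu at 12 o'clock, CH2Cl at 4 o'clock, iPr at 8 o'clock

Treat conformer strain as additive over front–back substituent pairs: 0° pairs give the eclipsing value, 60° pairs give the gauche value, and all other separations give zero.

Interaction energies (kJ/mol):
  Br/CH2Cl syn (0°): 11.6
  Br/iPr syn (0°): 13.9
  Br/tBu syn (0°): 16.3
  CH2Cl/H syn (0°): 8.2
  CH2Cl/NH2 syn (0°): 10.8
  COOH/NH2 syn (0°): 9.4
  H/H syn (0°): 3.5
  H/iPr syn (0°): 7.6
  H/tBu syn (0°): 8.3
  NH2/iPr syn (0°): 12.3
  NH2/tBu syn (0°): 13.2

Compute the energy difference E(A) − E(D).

-2.5 kJ/mol

A (eclipsed): Br–CH2Cl eclipsed, NH2–iPr eclipsed, H–tBu eclipsed; 11.6 + 12.3 + 8.3 = 32.2 kJ/mol.
D (eclipsed): Br–tBu eclipsed, NH2–CH2Cl eclipsed, H–iPr eclipsed; 16.3 + 10.8 + 7.6 = 34.7 kJ/mol.
E(A) − E(D) = 32.2 − 34.7 = -2.5 kJ/mol.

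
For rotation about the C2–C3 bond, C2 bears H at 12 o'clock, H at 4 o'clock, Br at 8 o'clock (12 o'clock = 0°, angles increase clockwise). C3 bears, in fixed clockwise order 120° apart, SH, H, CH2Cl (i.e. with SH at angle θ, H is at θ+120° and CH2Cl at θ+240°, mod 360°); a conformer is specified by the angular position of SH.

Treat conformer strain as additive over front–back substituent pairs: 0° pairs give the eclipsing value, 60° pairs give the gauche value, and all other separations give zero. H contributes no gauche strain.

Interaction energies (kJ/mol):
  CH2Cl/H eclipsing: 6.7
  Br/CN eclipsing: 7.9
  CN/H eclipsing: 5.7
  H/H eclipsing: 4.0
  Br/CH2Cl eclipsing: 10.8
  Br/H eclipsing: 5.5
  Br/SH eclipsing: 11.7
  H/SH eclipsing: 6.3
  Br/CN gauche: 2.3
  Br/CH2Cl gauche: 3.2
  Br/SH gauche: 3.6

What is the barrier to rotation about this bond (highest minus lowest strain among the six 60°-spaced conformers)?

19.2 kJ/mol

SH at 0° (eclipsed): H(0°)/SH(0°) eclipsed 6.3; H(120°)/H(120°) eclipsed 4.0; Br(240°)/CH2Cl(240°) eclipsed 10.8 → 21.1 kJ/mol.
SH at 60° (staggered): Br(240°)/CH2Cl(300°) gauche 3.2 → 3.2 kJ/mol.
SH at 120° (eclipsed): H(0°)/CH2Cl(0°) eclipsed 6.7; H(120°)/SH(120°) eclipsed 6.3; Br(240°)/H(240°) eclipsed 5.5 → 18.5 kJ/mol.
SH at 180° (staggered): Br(240°)/SH(180°) gauche 3.6 → 3.6 kJ/mol.
SH at 240° (eclipsed): H(0°)/H(0°) eclipsed 4.0; H(120°)/CH2Cl(120°) eclipsed 6.7; Br(240°)/SH(240°) eclipsed 11.7 → 22.4 kJ/mol.
SH at 300° (staggered): Br(240°)/SH(300°) gauche 3.6; Br(240°)/CH2Cl(180°) gauche 3.2 → 6.8 kJ/mol.
Max at 240° (22.4 kJ/mol), min at 60° (3.2 kJ/mol); barrier = 19.2 kJ/mol.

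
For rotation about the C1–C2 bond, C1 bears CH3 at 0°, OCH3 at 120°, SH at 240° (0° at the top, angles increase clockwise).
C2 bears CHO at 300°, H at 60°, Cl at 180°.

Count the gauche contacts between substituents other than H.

4

Non-H gauche pairs: CH3(0°)/CHO(300°); OCH3(120°)/Cl(180°); SH(240°)/CHO(300°); SH(240°)/Cl(180°) — 4 interactions.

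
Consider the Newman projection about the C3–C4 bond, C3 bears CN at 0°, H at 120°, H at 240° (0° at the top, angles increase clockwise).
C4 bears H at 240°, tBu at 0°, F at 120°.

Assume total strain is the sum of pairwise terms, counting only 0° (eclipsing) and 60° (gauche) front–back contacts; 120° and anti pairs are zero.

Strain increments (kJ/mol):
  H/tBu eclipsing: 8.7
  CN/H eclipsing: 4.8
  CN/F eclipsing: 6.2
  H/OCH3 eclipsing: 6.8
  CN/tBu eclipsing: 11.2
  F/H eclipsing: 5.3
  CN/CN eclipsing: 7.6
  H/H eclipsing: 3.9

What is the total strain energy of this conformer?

This conformer (eclipsed): CN(0°)/tBu(0°) eclipsed 11.2; H(120°)/F(120°) eclipsed 5.3; H(240°)/H(240°) eclipsed 3.9 → 20.4 kJ/mol.

20.4 kJ/mol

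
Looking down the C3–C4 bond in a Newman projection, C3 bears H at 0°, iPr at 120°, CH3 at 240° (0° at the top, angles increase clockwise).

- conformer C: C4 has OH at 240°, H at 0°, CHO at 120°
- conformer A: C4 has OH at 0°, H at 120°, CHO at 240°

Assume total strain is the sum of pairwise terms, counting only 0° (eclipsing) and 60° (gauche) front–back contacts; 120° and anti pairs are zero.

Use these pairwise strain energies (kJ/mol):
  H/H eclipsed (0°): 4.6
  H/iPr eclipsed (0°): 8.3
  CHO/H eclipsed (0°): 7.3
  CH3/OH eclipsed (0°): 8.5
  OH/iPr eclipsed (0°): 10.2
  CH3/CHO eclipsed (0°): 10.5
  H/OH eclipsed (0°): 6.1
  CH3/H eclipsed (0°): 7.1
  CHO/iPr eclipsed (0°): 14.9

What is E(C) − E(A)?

+3.1 kJ/mol

C (eclipsed): H(0°)/H(0°) eclipsed 4.6; iPr(120°)/CHO(120°) eclipsed 14.9; CH3(240°)/OH(240°) eclipsed 8.5 → 28.0 kJ/mol.
A (eclipsed): H(0°)/OH(0°) eclipsed 6.1; iPr(120°)/H(120°) eclipsed 8.3; CH3(240°)/CHO(240°) eclipsed 10.5 → 24.9 kJ/mol.
E(C) − E(A) = 28.0 − 24.9 = +3.1 kJ/mol.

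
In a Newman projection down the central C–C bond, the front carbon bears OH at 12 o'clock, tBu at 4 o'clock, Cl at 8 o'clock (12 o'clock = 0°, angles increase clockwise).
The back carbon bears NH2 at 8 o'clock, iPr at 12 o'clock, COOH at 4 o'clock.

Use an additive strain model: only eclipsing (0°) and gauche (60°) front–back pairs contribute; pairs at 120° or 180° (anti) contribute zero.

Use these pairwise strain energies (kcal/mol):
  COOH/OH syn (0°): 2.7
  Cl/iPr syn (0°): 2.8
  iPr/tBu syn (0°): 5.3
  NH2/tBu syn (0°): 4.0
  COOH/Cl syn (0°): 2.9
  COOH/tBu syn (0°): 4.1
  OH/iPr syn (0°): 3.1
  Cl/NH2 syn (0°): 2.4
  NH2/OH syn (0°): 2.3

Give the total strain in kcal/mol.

This conformer is eclipsed. OH at 0° is eclipsed with iPr at 0° (3.1); tBu at 120° is eclipsed with COOH at 120° (4.1); Cl at 240° is eclipsed with NH2 at 240° (2.4). Total 9.6 kcal/mol.

9.6 kcal/mol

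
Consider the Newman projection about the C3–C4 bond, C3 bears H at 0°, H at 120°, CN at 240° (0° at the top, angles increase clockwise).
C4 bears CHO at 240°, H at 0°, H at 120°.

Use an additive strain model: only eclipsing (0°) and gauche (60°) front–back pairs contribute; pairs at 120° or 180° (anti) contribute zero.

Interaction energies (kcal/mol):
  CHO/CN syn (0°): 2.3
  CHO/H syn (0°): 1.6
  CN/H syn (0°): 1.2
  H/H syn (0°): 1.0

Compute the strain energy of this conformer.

4.3 kcal/mol

This conformer is eclipsed. H at 0° is eclipsed with H at 0° (1.0); H at 120° is eclipsed with H at 120° (1.0); CN at 240° is eclipsed with CHO at 240° (2.3). Total 4.3 kcal/mol.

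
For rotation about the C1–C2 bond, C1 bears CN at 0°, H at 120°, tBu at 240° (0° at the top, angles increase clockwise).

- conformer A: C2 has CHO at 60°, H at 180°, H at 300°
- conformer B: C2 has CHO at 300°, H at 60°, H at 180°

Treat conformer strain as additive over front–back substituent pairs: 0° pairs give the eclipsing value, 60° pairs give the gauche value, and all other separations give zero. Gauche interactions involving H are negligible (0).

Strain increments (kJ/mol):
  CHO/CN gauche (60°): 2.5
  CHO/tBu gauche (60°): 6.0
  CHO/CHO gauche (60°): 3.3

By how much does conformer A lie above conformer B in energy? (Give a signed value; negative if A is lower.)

-6.0 kJ/mol

A (staggered): CN(0°)/CHO(60°) gauche 2.5 → 2.5 kJ/mol.
B (staggered): CN(0°)/CHO(300°) gauche 2.5; tBu(240°)/CHO(300°) gauche 6.0 → 8.5 kJ/mol.
E(A) − E(B) = 2.5 − 8.5 = -6.0 kJ/mol.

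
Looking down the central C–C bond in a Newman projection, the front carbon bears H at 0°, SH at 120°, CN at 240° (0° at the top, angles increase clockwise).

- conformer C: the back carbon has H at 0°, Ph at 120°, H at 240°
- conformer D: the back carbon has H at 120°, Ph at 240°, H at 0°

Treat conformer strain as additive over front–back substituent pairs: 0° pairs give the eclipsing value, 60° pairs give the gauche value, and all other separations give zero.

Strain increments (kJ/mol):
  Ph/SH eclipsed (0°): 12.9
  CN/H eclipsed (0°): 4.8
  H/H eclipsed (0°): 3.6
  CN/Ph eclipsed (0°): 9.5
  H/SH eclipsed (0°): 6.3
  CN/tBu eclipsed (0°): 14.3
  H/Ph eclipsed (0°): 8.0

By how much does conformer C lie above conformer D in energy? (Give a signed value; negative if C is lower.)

+1.9 kJ/mol

C is eclipsed. H at 0° is eclipsed with H at 0° (3.6); SH at 120° is eclipsed with Ph at 120° (12.9); CN at 240° is eclipsed with H at 240° (4.8). Total 21.3 kJ/mol.
D is eclipsed. H at 0° is eclipsed with H at 0° (3.6); SH at 120° is eclipsed with H at 120° (6.3); CN at 240° is eclipsed with Ph at 240° (9.5). Total 19.4 kJ/mol.
E(C) − E(D) = 21.3 − 19.4 = +1.9 kJ/mol.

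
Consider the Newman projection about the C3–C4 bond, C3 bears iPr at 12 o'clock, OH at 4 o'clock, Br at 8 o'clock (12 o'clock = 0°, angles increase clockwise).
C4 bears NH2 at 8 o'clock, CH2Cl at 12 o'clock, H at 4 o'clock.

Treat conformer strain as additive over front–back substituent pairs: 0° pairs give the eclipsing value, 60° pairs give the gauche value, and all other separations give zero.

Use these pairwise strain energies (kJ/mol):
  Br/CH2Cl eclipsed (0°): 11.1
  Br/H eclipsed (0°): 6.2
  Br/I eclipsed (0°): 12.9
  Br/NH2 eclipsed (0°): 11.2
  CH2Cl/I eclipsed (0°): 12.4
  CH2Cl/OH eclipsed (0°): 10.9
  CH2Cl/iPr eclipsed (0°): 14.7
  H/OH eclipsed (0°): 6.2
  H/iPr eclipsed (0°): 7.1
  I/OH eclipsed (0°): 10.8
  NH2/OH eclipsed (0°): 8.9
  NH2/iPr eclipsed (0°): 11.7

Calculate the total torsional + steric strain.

32.1 kJ/mol

This conformer is eclipsed. iPr at 0° is eclipsed with CH2Cl at 0° (14.7); OH at 120° is eclipsed with H at 120° (6.2); Br at 240° is eclipsed with NH2 at 240° (11.2). Total 32.1 kJ/mol.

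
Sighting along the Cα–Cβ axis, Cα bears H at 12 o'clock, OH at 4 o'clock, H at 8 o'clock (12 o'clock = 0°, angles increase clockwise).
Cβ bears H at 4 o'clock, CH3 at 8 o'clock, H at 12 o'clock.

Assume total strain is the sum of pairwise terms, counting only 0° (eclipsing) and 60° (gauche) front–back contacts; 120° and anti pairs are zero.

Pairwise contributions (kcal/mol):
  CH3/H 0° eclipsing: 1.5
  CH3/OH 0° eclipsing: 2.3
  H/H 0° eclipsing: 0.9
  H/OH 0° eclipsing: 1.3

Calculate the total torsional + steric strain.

This conformer (eclipsed): H–H eclipsed, OH–H eclipsed, H–CH3 eclipsed; 0.9 + 1.3 + 1.5 = 3.7 kcal/mol.

3.7 kcal/mol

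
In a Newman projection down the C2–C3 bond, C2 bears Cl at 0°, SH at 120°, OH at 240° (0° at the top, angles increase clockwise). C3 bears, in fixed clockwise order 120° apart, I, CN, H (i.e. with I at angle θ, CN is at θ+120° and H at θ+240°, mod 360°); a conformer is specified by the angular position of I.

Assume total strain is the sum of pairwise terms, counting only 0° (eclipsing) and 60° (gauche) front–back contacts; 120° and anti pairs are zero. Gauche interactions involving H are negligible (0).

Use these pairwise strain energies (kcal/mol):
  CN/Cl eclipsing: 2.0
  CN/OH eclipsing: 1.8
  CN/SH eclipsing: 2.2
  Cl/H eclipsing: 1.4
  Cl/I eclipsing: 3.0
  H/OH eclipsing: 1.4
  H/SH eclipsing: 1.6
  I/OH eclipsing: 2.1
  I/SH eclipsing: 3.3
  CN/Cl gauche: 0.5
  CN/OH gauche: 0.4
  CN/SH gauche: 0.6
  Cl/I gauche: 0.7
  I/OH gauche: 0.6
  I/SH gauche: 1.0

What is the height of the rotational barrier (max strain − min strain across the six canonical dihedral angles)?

4.2 kcal/mol

I at 0° is eclipsed. Cl at 0° is eclipsed with I at 0° (3.0); SH at 120° is eclipsed with CN at 120° (2.2); OH at 240° is eclipsed with H at 240° (1.4). Total 6.6 kcal/mol.
I at 60° is staggered. Cl at 0° is gauche with I at 60° (0.7); SH at 120° is gauche with I at 60° (1.0); SH at 120° is gauche with CN at 180° (0.6); OH at 240° is gauche with CN at 180° (0.4). Total 2.7 kcal/mol.
I at 120° is eclipsed. Cl at 0° is eclipsed with H at 0° (1.4); SH at 120° is eclipsed with I at 120° (3.3); OH at 240° is eclipsed with CN at 240° (1.8). Total 6.5 kcal/mol.
I at 180° is staggered. Cl at 0° is gauche with CN at 300° (0.5); SH at 120° is gauche with I at 180° (1.0); OH at 240° is gauche with I at 180° (0.6); OH at 240° is gauche with CN at 300° (0.4). Total 2.5 kcal/mol.
I at 240° is eclipsed. Cl at 0° is eclipsed with CN at 0° (2.0); SH at 120° is eclipsed with H at 120° (1.6); OH at 240° is eclipsed with I at 240° (2.1). Total 5.7 kcal/mol.
I at 300° is staggered. Cl at 0° is gauche with I at 300° (0.7); Cl at 0° is gauche with CN at 60° (0.5); SH at 120° is gauche with CN at 60° (0.6); OH at 240° is gauche with I at 300° (0.6). Total 2.4 kcal/mol.
Max at 0° (6.6 kcal/mol), min at 300° (2.4 kcal/mol); barrier = 4.2 kcal/mol.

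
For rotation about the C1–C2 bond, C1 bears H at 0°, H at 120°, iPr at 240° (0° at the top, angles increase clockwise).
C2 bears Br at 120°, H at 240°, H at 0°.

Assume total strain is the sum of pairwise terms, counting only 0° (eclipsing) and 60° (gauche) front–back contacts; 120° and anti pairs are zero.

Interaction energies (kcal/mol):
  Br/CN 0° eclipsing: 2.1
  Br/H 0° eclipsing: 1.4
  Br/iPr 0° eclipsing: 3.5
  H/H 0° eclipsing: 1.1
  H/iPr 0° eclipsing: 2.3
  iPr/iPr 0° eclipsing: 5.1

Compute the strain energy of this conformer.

This conformer (eclipsed): H–H eclipsed, H–Br eclipsed, iPr–H eclipsed; 1.1 + 1.4 + 2.3 = 4.8 kcal/mol.

4.8 kcal/mol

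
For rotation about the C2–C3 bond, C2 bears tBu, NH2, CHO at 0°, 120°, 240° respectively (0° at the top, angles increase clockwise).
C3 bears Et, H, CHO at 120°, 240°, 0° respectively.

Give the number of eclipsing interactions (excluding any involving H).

2

Non-H eclipsing pairs: tBu(0°)/CHO(0°); NH2(120°)/Et(120°) — 2 interactions.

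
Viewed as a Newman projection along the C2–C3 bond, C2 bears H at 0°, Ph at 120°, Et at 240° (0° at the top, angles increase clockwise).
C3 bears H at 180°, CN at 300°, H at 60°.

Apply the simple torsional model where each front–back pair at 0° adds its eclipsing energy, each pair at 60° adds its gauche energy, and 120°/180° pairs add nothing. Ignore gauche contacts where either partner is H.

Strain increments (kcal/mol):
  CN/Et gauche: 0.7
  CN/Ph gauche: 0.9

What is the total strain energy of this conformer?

0.7 kcal/mol

This conformer (staggered): Et–CN gauche; 0.7 = 0.7 kcal/mol.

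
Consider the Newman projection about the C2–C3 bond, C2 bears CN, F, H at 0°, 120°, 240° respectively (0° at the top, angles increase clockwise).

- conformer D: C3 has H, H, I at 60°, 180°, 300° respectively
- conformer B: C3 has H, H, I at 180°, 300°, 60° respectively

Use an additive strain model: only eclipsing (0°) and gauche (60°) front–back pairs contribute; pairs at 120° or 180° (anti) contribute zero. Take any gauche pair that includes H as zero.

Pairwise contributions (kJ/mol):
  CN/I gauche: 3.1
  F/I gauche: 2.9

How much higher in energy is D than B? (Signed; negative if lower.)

-2.9 kJ/mol

D (staggered): CN–I gauche; 3.1 = 3.1 kJ/mol.
B (staggered): CN–I gauche, F–I gauche; 3.1 + 2.9 = 6.0 kJ/mol.
E(D) − E(B) = 3.1 − 6.0 = -2.9 kJ/mol.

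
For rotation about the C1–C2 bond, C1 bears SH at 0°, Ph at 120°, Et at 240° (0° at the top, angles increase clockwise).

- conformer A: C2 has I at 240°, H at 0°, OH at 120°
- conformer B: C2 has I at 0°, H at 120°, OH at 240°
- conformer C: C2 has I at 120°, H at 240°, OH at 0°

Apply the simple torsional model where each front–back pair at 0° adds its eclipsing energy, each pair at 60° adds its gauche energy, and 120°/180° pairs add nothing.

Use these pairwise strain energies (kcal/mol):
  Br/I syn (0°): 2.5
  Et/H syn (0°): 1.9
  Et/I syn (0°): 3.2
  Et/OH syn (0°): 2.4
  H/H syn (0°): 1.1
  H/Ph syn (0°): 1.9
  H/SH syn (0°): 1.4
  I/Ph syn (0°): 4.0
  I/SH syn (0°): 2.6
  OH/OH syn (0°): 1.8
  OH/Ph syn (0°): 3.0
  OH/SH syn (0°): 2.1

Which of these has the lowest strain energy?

B

A (eclipsed): SH(0°)/H(0°) eclipsed 1.4; Ph(120°)/OH(120°) eclipsed 3.0; Et(240°)/I(240°) eclipsed 3.2 → 7.6 kcal/mol.
B (eclipsed): SH(0°)/I(0°) eclipsed 2.6; Ph(120°)/H(120°) eclipsed 1.9; Et(240°)/OH(240°) eclipsed 2.4 → 6.9 kcal/mol.
C (eclipsed): SH(0°)/OH(0°) eclipsed 2.1; Ph(120°)/I(120°) eclipsed 4.0; Et(240°)/H(240°) eclipsed 1.9 → 8.0 kcal/mol.
B has the lowest total (6.9 kcal/mol).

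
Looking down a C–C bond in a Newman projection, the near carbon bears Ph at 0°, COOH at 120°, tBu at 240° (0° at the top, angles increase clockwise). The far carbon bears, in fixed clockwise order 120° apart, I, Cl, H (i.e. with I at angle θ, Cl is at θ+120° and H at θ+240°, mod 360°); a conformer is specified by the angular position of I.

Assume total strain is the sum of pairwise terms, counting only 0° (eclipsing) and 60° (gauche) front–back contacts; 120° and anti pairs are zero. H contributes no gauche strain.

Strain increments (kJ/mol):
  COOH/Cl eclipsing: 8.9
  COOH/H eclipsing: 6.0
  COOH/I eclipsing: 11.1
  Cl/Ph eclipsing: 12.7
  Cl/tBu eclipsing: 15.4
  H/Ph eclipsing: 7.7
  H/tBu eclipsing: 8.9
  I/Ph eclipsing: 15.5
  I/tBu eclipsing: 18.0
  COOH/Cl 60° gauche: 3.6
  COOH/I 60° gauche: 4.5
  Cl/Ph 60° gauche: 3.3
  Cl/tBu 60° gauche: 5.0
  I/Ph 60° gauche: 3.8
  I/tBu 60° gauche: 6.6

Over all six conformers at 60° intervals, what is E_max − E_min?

I at 0° is eclipsed. Ph at 0° is eclipsed with I at 0° (15.5); COOH at 120° is eclipsed with Cl at 120° (8.9); tBu at 240° is eclipsed with H at 240° (8.9). Total 33.3 kJ/mol.
I at 60° is staggered. Ph at 0° is gauche with I at 60° (3.8); COOH at 120° is gauche with I at 60° (4.5); COOH at 120° is gauche with Cl at 180° (3.6); tBu at 240° is gauche with Cl at 180° (5.0). Total 16.9 kJ/mol.
I at 120° is eclipsed. Ph at 0° is eclipsed with H at 0° (7.7); COOH at 120° is eclipsed with I at 120° (11.1); tBu at 240° is eclipsed with Cl at 240° (15.4). Total 34.2 kJ/mol.
I at 180° is staggered. Ph at 0° is gauche with Cl at 300° (3.3); COOH at 120° is gauche with I at 180° (4.5); tBu at 240° is gauche with I at 180° (6.6); tBu at 240° is gauche with Cl at 300° (5.0). Total 19.4 kJ/mol.
I at 240° is eclipsed. Ph at 0° is eclipsed with Cl at 0° (12.7); COOH at 120° is eclipsed with H at 120° (6.0); tBu at 240° is eclipsed with I at 240° (18.0). Total 36.7 kJ/mol.
I at 300° is staggered. Ph at 0° is gauche with I at 300° (3.8); Ph at 0° is gauche with Cl at 60° (3.3); COOH at 120° is gauche with Cl at 60° (3.6); tBu at 240° is gauche with I at 300° (6.6). Total 17.3 kJ/mol.
Max at 240° (36.7 kJ/mol), min at 60° (16.9 kJ/mol); barrier = 19.8 kJ/mol.

19.8 kJ/mol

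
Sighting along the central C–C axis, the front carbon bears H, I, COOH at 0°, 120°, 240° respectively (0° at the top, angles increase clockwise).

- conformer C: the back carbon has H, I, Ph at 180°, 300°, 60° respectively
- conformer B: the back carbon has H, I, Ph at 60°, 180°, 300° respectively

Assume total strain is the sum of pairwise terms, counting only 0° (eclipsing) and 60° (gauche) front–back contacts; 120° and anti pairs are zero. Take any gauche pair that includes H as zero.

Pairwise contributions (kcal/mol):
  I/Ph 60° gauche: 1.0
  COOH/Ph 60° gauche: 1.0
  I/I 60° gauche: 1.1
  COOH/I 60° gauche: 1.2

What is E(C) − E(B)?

C is staggered. I at 120° is gauche with Ph at 60° (1.0); COOH at 240° is gauche with I at 300° (1.2). Total 2.2 kcal/mol.
B is staggered. I at 120° is gauche with I at 180° (1.1); COOH at 240° is gauche with I at 180° (1.2); COOH at 240° is gauche with Ph at 300° (1.0). Total 3.3 kcal/mol.
E(C) − E(B) = 2.2 − 3.3 = -1.1 kcal/mol.

-1.1 kcal/mol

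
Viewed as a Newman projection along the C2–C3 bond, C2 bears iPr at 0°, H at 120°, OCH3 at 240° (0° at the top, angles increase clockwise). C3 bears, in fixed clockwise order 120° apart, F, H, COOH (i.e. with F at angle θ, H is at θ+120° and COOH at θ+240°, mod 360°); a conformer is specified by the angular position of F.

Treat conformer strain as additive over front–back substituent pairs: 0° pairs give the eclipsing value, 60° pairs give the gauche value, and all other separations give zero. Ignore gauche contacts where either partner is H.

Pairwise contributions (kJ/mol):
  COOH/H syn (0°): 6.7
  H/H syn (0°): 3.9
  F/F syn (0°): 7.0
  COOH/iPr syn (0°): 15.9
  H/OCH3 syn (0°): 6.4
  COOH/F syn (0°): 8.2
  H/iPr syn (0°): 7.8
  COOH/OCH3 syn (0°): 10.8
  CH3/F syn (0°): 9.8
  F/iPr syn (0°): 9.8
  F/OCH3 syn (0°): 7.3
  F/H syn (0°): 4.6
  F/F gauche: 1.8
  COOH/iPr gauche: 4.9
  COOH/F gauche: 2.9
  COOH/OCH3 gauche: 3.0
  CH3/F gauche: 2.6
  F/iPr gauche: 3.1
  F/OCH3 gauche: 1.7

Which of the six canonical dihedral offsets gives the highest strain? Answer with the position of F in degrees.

F at 0° is eclipsed. iPr at 0° is eclipsed with F at 0° (9.8); H at 120° is eclipsed with H at 120° (3.9); OCH3 at 240° is eclipsed with COOH at 240° (10.8). Total 24.5 kJ/mol.
F at 60° is staggered. iPr at 0° is gauche with F at 60° (3.1); iPr at 0° is gauche with COOH at 300° (4.9); OCH3 at 240° is gauche with COOH at 300° (3.0). Total 11.0 kJ/mol.
F at 120° is eclipsed. iPr at 0° is eclipsed with COOH at 0° (15.9); H at 120° is eclipsed with F at 120° (4.6); OCH3 at 240° is eclipsed with H at 240° (6.4). Total 26.9 kJ/mol.
F at 180° is staggered. iPr at 0° is gauche with COOH at 60° (4.9); OCH3 at 240° is gauche with F at 180° (1.7). Total 6.6 kJ/mol.
F at 240° is eclipsed. iPr at 0° is eclipsed with H at 0° (7.8); H at 120° is eclipsed with COOH at 120° (6.7); OCH3 at 240° is eclipsed with F at 240° (7.3). Total 21.8 kJ/mol.
F at 300° is staggered. iPr at 0° is gauche with F at 300° (3.1); OCH3 at 240° is gauche with F at 300° (1.7); OCH3 at 240° is gauche with COOH at 180° (3.0). Total 7.8 kJ/mol.
The maximum (26.9 kJ/mol) occurs with F at 120°.

120°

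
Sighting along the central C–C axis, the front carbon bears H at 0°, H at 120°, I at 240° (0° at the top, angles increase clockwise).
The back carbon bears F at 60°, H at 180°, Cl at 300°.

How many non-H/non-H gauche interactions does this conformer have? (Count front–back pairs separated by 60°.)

1

Non-H gauche pairs: I(240°)/Cl(300°) — 1 interaction.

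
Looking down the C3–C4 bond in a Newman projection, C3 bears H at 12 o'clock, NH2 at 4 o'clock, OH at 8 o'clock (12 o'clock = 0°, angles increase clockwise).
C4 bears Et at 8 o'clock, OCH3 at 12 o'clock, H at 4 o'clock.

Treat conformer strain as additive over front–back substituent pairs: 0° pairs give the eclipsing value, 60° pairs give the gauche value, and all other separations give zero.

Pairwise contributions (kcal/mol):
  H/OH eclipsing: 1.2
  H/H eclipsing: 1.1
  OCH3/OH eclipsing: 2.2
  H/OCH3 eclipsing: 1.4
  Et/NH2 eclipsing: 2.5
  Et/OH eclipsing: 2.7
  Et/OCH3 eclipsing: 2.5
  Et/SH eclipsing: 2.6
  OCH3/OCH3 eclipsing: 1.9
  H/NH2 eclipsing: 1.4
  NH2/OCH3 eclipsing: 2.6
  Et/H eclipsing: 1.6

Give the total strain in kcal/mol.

This conformer (eclipsed): H–OCH3 eclipsed, NH2–H eclipsed, OH–Et eclipsed; 1.4 + 1.4 + 2.7 = 5.5 kcal/mol.

5.5 kcal/mol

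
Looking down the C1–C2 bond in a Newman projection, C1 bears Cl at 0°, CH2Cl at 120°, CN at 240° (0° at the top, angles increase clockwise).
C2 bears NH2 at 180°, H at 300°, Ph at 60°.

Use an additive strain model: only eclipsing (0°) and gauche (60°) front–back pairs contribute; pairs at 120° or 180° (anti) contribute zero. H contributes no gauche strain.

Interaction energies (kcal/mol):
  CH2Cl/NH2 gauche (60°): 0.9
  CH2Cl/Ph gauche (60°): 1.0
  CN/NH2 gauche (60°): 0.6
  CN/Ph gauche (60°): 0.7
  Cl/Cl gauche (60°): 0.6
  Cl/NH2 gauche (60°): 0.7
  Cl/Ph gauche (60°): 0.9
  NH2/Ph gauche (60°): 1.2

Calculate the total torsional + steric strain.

This conformer is staggered. Cl at 0° is gauche with Ph at 60° (0.9); CH2Cl at 120° is gauche with NH2 at 180° (0.9); CH2Cl at 120° is gauche with Ph at 60° (1.0); CN at 240° is gauche with NH2 at 180° (0.6). Total 3.4 kcal/mol.

3.4 kcal/mol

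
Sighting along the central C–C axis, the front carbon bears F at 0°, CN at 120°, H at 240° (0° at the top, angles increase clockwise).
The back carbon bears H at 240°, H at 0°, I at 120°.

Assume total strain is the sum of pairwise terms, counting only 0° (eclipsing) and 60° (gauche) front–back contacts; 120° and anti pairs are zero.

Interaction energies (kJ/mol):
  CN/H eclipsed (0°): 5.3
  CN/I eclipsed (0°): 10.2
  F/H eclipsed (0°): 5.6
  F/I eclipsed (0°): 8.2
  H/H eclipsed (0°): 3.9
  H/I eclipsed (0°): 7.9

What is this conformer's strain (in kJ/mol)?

This conformer (eclipsed): F–H eclipsed, CN–I eclipsed, H–H eclipsed; 5.6 + 10.2 + 3.9 = 19.7 kJ/mol.

19.7 kJ/mol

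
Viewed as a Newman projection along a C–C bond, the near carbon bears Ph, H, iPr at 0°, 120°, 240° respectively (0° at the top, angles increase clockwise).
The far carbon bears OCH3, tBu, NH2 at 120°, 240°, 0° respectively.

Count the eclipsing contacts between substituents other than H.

Non-H eclipsing pairs: Ph(0°)/NH2(0°); iPr(240°)/tBu(240°) — 2 interactions.

2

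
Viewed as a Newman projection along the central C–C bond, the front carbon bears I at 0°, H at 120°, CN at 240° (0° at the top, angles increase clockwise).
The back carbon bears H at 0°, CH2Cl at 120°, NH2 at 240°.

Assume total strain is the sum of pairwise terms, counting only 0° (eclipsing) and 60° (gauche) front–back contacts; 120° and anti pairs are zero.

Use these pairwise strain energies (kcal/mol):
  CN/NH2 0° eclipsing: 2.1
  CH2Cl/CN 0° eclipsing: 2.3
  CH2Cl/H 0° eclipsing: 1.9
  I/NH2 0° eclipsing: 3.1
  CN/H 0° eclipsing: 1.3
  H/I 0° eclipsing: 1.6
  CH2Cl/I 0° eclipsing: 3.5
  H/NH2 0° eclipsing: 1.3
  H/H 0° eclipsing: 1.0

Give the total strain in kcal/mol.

This conformer (eclipsed): I(0°)/H(0°) eclipsed 1.6; H(120°)/CH2Cl(120°) eclipsed 1.9; CN(240°)/NH2(240°) eclipsed 2.1 → 5.6 kcal/mol.

5.6 kcal/mol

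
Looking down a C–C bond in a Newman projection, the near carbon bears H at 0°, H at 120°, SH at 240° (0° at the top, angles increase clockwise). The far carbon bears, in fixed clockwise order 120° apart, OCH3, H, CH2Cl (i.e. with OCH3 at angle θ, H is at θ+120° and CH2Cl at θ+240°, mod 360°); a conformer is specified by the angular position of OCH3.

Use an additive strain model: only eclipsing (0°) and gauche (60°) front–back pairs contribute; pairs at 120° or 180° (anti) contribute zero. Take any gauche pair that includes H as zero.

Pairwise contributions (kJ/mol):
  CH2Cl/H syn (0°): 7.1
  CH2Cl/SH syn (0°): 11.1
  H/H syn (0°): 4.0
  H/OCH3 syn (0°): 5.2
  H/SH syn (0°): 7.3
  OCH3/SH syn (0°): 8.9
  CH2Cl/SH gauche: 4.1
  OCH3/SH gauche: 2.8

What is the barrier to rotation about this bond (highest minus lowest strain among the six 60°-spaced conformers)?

OCH3 at 0° (eclipsed): H–OCH3 eclipsed, H–H eclipsed, SH–CH2Cl eclipsed; 5.2 + 4.0 + 11.1 = 20.3 kJ/mol.
OCH3 at 60° (staggered): SH–CH2Cl gauche; 4.1 = 4.1 kJ/mol.
OCH3 at 120° (eclipsed): H–CH2Cl eclipsed, H–OCH3 eclipsed, SH–H eclipsed; 7.1 + 5.2 + 7.3 = 19.6 kJ/mol.
OCH3 at 180° (staggered): SH–OCH3 gauche; 2.8 = 2.8 kJ/mol.
OCH3 at 240° (eclipsed): H–H eclipsed, H–CH2Cl eclipsed, SH–OCH3 eclipsed; 4.0 + 7.1 + 8.9 = 20.0 kJ/mol.
OCH3 at 300° (staggered): SH–OCH3 gauche, SH–CH2Cl gauche; 2.8 + 4.1 = 6.9 kJ/mol.
Max at 0° (20.3 kJ/mol), min at 180° (2.8 kJ/mol); barrier = 17.5 kJ/mol.

17.5 kJ/mol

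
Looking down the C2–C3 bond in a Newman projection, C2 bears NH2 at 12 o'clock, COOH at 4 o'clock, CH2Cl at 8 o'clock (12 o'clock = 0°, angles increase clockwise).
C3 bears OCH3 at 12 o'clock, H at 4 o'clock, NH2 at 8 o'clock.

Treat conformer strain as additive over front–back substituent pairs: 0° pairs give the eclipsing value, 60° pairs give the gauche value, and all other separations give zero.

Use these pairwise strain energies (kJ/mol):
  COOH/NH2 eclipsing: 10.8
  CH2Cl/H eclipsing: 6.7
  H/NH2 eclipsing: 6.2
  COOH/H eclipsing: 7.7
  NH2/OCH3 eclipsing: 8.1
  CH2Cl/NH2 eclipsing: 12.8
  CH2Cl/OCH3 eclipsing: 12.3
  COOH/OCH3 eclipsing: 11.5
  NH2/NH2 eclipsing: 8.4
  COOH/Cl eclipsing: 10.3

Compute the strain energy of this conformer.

28.6 kJ/mol

This conformer (eclipsed): NH2(0°)/OCH3(0°) eclipsed 8.1; COOH(120°)/H(120°) eclipsed 7.7; CH2Cl(240°)/NH2(240°) eclipsed 12.8 → 28.6 kJ/mol.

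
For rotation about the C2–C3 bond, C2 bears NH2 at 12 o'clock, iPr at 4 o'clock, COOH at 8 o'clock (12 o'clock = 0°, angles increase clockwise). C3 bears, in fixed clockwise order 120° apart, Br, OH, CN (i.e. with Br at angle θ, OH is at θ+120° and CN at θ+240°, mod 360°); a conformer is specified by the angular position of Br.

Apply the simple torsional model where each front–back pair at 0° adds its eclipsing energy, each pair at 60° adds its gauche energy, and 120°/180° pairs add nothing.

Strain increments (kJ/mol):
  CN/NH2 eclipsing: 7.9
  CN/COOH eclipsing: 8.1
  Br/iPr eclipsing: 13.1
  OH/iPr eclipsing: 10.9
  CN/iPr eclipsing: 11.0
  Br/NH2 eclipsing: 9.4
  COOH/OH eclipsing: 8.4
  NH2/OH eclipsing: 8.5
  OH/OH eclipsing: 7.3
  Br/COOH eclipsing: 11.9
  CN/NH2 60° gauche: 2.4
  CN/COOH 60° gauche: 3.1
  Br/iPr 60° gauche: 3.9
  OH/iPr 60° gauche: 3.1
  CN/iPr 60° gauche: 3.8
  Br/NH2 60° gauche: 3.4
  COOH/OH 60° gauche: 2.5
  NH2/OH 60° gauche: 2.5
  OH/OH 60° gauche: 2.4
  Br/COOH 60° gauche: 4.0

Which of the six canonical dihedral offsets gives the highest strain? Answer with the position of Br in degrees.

Br at 0° (eclipsed): NH2–Br eclipsed, iPr–OH eclipsed, COOH–CN eclipsed; 9.4 + 10.9 + 8.1 = 28.4 kJ/mol.
Br at 60° (staggered): NH2–Br gauche, NH2–CN gauche, iPr–Br gauche, iPr–OH gauche, COOH–OH gauche, COOH–CN gauche; 3.4 + 2.4 + 3.9 + 3.1 + 2.5 + 3.1 = 18.4 kJ/mol.
Br at 120° (eclipsed): NH2–CN eclipsed, iPr–Br eclipsed, COOH–OH eclipsed; 7.9 + 13.1 + 8.4 = 29.4 kJ/mol.
Br at 180° (staggered): NH2–OH gauche, NH2–CN gauche, iPr–Br gauche, iPr–CN gauche, COOH–Br gauche, COOH–OH gauche; 2.5 + 2.4 + 3.9 + 3.8 + 4.0 + 2.5 = 19.1 kJ/mol.
Br at 240° (eclipsed): NH2–OH eclipsed, iPr–CN eclipsed, COOH–Br eclipsed; 8.5 + 11.0 + 11.9 = 31.4 kJ/mol.
Br at 300° (staggered): NH2–Br gauche, NH2–OH gauche, iPr–OH gauche, iPr–CN gauche, COOH–Br gauche, COOH–CN gauche; 3.4 + 2.5 + 3.1 + 3.8 + 4.0 + 3.1 = 19.9 kJ/mol.
The maximum (31.4 kJ/mol) occurs with Br at 240°.

240°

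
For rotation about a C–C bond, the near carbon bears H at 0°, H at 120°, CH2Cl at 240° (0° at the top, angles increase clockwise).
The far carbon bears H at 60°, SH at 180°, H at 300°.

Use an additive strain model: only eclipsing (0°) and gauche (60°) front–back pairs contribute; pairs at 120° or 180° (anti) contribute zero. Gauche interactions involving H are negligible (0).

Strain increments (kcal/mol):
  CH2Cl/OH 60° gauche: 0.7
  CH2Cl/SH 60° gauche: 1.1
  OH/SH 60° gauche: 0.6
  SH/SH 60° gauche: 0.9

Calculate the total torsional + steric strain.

1.1 kcal/mol

This conformer (staggered): CH2Cl(240°)/SH(180°) gauche 1.1 → 1.1 kcal/mol.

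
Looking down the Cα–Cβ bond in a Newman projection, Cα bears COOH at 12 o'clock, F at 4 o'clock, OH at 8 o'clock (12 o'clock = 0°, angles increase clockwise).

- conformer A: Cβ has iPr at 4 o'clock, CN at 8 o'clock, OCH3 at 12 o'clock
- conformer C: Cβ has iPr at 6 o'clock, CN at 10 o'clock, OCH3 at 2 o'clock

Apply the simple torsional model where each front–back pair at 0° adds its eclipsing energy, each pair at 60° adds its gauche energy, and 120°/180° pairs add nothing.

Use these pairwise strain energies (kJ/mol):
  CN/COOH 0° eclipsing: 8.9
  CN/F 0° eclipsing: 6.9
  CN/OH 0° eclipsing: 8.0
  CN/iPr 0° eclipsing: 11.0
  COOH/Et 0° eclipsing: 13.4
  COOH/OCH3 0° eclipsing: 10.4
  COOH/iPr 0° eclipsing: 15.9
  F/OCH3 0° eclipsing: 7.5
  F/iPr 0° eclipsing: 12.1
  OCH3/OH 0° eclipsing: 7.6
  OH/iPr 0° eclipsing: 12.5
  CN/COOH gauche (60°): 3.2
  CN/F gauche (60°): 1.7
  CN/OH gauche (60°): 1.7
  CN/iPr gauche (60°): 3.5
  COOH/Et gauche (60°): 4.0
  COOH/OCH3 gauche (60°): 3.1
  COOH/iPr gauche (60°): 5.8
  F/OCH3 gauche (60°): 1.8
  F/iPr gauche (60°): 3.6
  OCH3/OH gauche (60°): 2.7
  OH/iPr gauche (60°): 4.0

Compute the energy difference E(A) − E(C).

+13.1 kJ/mol

A (eclipsed): COOH–OCH3 eclipsed, F–iPr eclipsed, OH–CN eclipsed; 10.4 + 12.1 + 8.0 = 30.5 kJ/mol.
C (staggered): COOH–CN gauche, COOH–OCH3 gauche, F–iPr gauche, F–OCH3 gauche, OH–iPr gauche, OH–CN gauche; 3.2 + 3.1 + 3.6 + 1.8 + 4.0 + 1.7 = 17.4 kJ/mol.
E(A) − E(C) = 30.5 − 17.4 = +13.1 kJ/mol.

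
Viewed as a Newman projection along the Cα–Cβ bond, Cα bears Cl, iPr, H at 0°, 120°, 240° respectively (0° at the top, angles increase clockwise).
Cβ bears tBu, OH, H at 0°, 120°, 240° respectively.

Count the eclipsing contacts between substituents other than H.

2

Non-H eclipsing pairs: Cl(0°)/tBu(0°); iPr(120°)/OH(120°) — 2 interactions.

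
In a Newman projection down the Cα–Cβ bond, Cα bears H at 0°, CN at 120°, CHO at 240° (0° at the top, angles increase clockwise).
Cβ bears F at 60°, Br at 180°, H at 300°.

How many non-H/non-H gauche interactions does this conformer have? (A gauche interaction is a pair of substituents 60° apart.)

Non-H gauche pairs: CN(120°)/F(60°); CN(120°)/Br(180°); CHO(240°)/Br(180°) — 3 interactions.

3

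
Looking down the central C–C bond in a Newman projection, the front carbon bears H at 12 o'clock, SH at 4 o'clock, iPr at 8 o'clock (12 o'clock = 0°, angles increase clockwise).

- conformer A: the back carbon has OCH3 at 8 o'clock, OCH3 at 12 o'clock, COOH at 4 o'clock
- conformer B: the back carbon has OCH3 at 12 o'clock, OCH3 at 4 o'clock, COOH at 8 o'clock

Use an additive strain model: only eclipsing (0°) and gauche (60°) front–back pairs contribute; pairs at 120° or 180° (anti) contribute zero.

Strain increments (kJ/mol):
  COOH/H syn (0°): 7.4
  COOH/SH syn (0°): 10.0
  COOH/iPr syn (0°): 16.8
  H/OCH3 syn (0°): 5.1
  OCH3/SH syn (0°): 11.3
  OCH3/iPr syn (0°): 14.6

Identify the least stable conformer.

A (eclipsed): H–OCH3 eclipsed, SH–COOH eclipsed, iPr–OCH3 eclipsed; 5.1 + 10.0 + 14.6 = 29.7 kJ/mol.
B (eclipsed): H–OCH3 eclipsed, SH–OCH3 eclipsed, iPr–COOH eclipsed; 5.1 + 11.3 + 16.8 = 33.2 kJ/mol.
B has the highest total (33.2 kJ/mol).

B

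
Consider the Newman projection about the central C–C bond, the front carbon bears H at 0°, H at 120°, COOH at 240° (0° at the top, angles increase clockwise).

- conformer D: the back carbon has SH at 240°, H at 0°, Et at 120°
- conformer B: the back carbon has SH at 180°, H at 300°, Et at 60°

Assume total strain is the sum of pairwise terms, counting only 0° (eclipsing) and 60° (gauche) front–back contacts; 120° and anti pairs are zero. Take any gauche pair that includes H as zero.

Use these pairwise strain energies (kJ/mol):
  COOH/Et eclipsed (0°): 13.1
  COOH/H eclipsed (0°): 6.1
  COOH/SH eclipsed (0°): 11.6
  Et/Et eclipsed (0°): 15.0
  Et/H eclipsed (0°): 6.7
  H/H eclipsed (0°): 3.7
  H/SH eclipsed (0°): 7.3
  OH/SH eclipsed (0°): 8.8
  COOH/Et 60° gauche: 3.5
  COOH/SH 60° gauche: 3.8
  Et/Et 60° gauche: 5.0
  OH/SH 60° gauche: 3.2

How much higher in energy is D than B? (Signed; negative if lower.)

D (eclipsed): H–H eclipsed, H–Et eclipsed, COOH–SH eclipsed; 3.7 + 6.7 + 11.6 = 22.0 kJ/mol.
B (staggered): COOH–SH gauche; 3.8 = 3.8 kJ/mol.
E(D) − E(B) = 22.0 − 3.8 = +18.2 kJ/mol.

+18.2 kJ/mol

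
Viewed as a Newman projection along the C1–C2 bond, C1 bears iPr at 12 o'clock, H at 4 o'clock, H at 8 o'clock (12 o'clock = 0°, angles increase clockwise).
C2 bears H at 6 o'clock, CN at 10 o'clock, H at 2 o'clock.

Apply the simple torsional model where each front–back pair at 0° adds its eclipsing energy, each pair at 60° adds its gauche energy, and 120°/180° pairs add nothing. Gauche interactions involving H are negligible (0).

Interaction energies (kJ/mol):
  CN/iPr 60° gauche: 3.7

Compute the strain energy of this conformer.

This conformer (staggered): iPr(0°)/CN(300°) gauche 3.7 → 3.7 kJ/mol.

3.7 kJ/mol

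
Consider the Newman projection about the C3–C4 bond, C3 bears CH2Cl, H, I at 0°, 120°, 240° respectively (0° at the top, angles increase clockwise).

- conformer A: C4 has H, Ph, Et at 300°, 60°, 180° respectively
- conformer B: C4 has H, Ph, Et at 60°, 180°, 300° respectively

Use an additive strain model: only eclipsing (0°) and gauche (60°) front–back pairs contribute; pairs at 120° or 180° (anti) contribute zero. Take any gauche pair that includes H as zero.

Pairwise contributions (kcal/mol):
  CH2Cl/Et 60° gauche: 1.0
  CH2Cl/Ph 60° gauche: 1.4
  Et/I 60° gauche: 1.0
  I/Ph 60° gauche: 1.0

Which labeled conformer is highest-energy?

B

A (staggered): CH2Cl–Ph gauche, I–Et gauche; 1.4 + 1.0 = 2.4 kcal/mol.
B (staggered): CH2Cl–Et gauche, I–Ph gauche, I–Et gauche; 1.0 + 1.0 + 1.0 = 3.0 kcal/mol.
B has the highest total (3.0 kcal/mol).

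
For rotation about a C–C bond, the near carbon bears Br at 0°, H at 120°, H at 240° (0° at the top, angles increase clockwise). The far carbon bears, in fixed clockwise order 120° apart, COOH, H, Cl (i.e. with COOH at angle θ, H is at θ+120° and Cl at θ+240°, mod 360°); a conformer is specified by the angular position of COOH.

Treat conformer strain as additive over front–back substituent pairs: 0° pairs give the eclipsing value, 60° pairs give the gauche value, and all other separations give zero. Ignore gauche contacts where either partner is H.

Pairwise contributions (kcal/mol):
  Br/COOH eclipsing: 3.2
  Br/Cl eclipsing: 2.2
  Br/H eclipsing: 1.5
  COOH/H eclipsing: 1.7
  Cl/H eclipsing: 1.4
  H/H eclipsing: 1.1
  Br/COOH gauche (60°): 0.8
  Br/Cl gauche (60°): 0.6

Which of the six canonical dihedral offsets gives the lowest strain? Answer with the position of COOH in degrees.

180°

COOH at 0° (eclipsed): Br(0°)/COOH(0°) eclipsed 3.2; H(120°)/H(120°) eclipsed 1.1; H(240°)/Cl(240°) eclipsed 1.4 → 5.7 kcal/mol.
COOH at 60° (staggered): Br(0°)/COOH(60°) gauche 0.8; Br(0°)/Cl(300°) gauche 0.6 → 1.4 kcal/mol.
COOH at 120° (eclipsed): Br(0°)/Cl(0°) eclipsed 2.2; H(120°)/COOH(120°) eclipsed 1.7; H(240°)/H(240°) eclipsed 1.1 → 5.0 kcal/mol.
COOH at 180° (staggered): Br(0°)/Cl(60°) gauche 0.6 → 0.6 kcal/mol.
COOH at 240° (eclipsed): Br(0°)/H(0°) eclipsed 1.5; H(120°)/Cl(120°) eclipsed 1.4; H(240°)/COOH(240°) eclipsed 1.7 → 4.6 kcal/mol.
COOH at 300° (staggered): Br(0°)/COOH(300°) gauche 0.8 → 0.8 kcal/mol.
The minimum (0.6 kcal/mol) occurs with COOH at 180°.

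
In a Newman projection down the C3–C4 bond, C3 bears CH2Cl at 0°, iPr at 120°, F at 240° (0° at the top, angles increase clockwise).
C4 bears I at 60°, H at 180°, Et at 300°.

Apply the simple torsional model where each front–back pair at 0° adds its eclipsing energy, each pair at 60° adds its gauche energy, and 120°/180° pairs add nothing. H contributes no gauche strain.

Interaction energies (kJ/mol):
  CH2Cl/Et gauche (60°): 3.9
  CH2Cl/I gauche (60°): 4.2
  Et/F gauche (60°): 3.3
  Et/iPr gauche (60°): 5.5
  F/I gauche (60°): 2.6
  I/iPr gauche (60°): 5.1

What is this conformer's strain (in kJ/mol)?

This conformer (staggered): CH2Cl–I gauche, CH2Cl–Et gauche, iPr–I gauche, F–Et gauche; 4.2 + 3.9 + 5.1 + 3.3 = 16.5 kJ/mol.

16.5 kJ/mol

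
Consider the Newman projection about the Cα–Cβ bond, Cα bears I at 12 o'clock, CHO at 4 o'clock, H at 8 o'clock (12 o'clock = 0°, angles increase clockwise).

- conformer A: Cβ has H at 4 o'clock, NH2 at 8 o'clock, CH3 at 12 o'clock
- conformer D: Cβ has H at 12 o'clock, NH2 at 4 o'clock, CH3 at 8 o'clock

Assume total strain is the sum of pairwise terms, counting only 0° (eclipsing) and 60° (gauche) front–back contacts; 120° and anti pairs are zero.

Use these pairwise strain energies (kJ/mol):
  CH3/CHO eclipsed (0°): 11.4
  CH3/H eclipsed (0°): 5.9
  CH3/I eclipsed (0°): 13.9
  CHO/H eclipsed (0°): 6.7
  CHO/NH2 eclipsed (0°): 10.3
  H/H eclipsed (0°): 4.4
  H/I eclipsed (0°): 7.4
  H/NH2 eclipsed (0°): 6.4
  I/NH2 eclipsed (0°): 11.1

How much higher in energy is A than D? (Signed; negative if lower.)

A is eclipsed. I at 0° is eclipsed with CH3 at 0° (13.9); CHO at 120° is eclipsed with H at 120° (6.7); H at 240° is eclipsed with NH2 at 240° (6.4). Total 27.0 kJ/mol.
D is eclipsed. I at 0° is eclipsed with H at 0° (7.4); CHO at 120° is eclipsed with NH2 at 120° (10.3); H at 240° is eclipsed with CH3 at 240° (5.9). Total 23.6 kJ/mol.
E(A) − E(D) = 27.0 − 23.6 = +3.4 kJ/mol.

+3.4 kJ/mol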